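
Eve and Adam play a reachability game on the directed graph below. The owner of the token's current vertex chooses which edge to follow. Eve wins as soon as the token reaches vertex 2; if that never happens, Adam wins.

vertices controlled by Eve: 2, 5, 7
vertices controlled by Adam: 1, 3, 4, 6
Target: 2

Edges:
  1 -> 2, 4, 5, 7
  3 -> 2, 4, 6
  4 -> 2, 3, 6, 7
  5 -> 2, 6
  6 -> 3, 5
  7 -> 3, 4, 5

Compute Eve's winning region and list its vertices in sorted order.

A0 = {2}
A1: add {5} — 5 (Eve) has 5→2.
A2: add {7} — 7 (Eve) has 7→5.
A3 = A2; e.g. 1 (Adam) can still go to 4. Fixed point.
Eve's winning region = {2, 5, 7}.

2, 5, 7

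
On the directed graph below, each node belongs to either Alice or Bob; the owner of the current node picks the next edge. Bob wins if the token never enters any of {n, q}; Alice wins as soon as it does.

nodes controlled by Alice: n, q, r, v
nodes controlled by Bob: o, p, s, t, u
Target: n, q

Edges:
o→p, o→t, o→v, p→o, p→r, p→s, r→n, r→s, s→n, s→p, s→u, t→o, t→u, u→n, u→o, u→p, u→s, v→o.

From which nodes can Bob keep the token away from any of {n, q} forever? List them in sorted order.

A0 = {n, q}
A1: add {r} — r (Alice) has r→n.
A2 = A1; e.g. o (Bob) can still go to p. Fixed point.
Alice's attractor = {n, q, r}; Bob avoids the target exactly from the complement.

o, p, s, t, u, v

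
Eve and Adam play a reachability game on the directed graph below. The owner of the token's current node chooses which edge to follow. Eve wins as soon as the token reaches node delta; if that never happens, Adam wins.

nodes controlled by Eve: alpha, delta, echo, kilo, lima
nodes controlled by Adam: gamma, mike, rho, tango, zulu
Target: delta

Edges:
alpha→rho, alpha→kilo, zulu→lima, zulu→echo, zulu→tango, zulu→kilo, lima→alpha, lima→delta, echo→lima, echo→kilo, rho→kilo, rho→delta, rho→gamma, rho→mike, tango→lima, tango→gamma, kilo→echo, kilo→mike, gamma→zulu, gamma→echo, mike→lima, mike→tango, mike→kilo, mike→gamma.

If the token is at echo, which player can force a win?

A0 = {delta}
A1: add {lima} — lima (Eve) has lima→delta.
A2: add {echo} — echo (Eve) has echo→lima.
echo ∈ A2, so Eve can force the target.

Eve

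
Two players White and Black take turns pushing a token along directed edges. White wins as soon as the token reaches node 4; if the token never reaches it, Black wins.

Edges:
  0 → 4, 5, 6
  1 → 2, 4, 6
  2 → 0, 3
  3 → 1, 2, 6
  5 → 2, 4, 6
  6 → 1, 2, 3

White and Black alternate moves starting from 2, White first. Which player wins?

Track states (vertex, player-to-move).
A0 = {(4,White), (4,Black)}
A1: add {(0,White), (1,White), (5,White)}.
A2 = A1; e.g. (0,Black) stays out. (2,White) never enters ⇒ Black avoids the target.

Black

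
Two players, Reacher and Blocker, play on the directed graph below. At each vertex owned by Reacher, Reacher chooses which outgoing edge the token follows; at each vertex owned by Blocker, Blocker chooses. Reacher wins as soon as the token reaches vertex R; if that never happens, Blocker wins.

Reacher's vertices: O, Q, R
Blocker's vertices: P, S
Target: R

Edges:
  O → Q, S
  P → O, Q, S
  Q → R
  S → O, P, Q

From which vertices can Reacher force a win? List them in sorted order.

A0 = {R}
A1: add {Q} — Q (Reacher) has Q→R.
A2: add {O} — O (Reacher) has O→Q.
A3 = A2; e.g. P (Blocker) can still go to S. Fixed point.
Reacher's winning region = {O, Q, R}.

O, Q, R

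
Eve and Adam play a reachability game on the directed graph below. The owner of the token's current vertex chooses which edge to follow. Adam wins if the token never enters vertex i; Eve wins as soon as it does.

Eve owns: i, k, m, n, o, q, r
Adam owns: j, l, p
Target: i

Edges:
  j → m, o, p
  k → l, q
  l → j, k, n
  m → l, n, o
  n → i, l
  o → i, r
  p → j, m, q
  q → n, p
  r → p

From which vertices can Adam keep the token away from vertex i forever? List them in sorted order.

j, l, p, r

A0 = {i}
A1: add {n, o} — n (Eve) has n→i; o (Eve) has o→i.
A2: add {m, q} — m (Eve) has m→n; q (Eve) has q→n.
A3: add {k} — k (Eve) has k→q.
A4 = A3; e.g. j (Adam) can still go to p. Fixed point.
Eve's attractor = {i, k, m, n, o, q}; Adam avoids the target exactly from the complement.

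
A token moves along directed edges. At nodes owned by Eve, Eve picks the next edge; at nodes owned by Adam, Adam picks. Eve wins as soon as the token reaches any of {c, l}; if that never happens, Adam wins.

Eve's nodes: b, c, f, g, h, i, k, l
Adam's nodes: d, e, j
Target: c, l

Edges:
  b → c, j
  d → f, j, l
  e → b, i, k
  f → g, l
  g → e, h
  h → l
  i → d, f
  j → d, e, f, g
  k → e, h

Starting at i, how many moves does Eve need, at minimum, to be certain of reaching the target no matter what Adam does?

A0 = {c, l}
A1: add {b, f, h} — b (Eve) has b→c; f (Eve) has f→l; h (Eve) has h→l.
A2: add {g, i, k} — g (Eve) has g→h; i (Eve) has i→f; k (Eve) has k→h.
i enters the attractor at level 2, so Eve can force the target in 2 moves from there.

2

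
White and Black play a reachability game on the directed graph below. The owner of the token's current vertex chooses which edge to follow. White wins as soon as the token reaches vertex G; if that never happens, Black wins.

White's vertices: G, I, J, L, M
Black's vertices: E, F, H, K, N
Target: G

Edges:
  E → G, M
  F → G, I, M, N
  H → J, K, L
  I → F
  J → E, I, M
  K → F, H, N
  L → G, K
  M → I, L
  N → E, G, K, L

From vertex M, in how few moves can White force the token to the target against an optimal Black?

A0 = {G}
A1: add {L} — L (White) has L→G.
A2: add {M} — M (White) has M→L.
M enters the attractor at level 2, so White can force the target in 2 moves from there.

2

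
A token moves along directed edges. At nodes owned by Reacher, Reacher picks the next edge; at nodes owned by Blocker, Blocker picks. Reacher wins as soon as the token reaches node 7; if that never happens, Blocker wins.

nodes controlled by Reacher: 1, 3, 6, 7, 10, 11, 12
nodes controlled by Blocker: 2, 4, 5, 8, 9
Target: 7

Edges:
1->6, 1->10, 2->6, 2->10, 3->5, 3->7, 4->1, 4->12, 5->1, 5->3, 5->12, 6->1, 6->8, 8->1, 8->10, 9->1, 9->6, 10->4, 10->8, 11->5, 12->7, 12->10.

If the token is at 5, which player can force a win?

A0 = {7}
A1: add {3, 12} — 3 (Reacher) has 3→7; 12 (Reacher) has 12→7.
A2 = A1; e.g. 1 (Reacher) has no edge into A1. Fixed point.
5 never enters the attractor, so Blocker can avoid the target forever.

Blocker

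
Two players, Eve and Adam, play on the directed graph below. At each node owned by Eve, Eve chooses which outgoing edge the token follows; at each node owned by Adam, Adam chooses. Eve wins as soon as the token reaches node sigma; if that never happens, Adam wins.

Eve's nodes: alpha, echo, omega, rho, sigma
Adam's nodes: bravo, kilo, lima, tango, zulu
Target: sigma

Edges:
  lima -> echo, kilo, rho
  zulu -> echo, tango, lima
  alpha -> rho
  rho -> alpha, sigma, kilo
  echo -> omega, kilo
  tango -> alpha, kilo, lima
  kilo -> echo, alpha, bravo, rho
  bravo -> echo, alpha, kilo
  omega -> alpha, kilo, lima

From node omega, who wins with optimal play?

A0 = {sigma}
A1: add {rho} — rho (Eve) has rho→sigma.
A2: add {alpha} — alpha (Eve) has alpha→rho.
A3: add {omega} — omega (Eve) has omega→alpha.
omega ∈ A3, so Eve can force the target.

Eve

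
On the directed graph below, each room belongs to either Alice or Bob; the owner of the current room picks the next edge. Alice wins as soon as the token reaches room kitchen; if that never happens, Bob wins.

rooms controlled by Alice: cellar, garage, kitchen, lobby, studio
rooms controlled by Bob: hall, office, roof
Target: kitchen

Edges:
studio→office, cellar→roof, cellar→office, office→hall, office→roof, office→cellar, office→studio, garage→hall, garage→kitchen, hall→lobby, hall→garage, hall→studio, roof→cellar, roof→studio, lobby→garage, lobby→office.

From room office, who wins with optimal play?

A0 = {kitchen}
A1: add {garage} — garage (Alice) has garage→kitchen.
A2: add {lobby} — lobby (Alice) has lobby→garage.
A3 = A2; e.g. hall (Bob) can still go to studio. Fixed point.
office never enters the attractor, so Bob can avoid the target forever.

Bob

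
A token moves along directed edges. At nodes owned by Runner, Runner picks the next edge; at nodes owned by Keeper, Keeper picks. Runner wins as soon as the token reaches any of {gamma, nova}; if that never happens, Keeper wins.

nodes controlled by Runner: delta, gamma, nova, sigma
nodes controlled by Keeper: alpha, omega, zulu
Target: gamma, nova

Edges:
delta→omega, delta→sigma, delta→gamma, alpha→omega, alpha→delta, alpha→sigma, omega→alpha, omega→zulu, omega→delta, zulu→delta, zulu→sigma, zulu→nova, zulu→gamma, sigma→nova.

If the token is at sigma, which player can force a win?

Runner

A0 = {gamma, nova}
A1: add {delta, sigma} — delta (Runner) has delta→gamma; sigma (Runner) has sigma→nova.
sigma ∈ A1, so Runner can force the target.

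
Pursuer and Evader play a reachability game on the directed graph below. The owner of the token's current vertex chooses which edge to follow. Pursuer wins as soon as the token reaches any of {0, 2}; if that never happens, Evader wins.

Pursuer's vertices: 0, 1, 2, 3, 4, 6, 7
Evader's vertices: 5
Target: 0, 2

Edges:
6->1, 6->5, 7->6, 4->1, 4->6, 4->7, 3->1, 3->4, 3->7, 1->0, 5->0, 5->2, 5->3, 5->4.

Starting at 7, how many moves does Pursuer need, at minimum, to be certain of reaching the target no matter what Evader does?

3

A0 = {0, 2}
A1: add {1} — 1 (Pursuer) has 1→0.
A2: add {3, 4, 6} — 3 (Pursuer) has 3→1; 4 (Pursuer) has 4→1; 6 (Pursuer) has 6→1.
A3: add {5, 7} — 5 (Evader): all of {0, 2, 3, 4} already in; 7 (Pursuer) has 7→6.
A3 = all vertices. Fixed point.
7 enters the attractor at level 3, so Pursuer can force the target in 3 moves from there.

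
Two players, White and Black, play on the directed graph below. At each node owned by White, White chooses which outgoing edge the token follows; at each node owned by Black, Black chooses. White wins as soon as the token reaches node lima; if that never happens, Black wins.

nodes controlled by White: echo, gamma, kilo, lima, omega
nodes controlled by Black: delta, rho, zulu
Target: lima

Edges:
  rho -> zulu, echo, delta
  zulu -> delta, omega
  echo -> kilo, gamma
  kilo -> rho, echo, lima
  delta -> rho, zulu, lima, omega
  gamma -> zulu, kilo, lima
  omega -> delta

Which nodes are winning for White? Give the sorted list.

A0 = {lima}
A1: add {gamma, kilo} — kilo (White) has kilo→lima; gamma (White) has gamma→lima.
A2: add {echo} — echo (White) has echo→kilo.
A3 = A2; e.g. rho (Black) can still go to zulu. Fixed point.
White's winning region = {echo, gamma, kilo, lima}.

echo, gamma, kilo, lima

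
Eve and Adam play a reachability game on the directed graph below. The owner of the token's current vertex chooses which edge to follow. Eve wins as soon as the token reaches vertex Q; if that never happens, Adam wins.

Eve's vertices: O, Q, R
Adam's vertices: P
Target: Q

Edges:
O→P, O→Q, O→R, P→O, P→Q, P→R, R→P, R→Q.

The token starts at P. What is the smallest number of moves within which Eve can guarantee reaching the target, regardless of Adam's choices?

2

A0 = {Q}
A1: add {O, R} — O (Eve) has O→Q; R (Eve) has R→Q.
A2: add {P} — P (Adam): all of {O, Q, R} already in.
A2 = all vertices. Fixed point.
P enters the attractor at level 2, so Eve can force the target in 2 moves from there.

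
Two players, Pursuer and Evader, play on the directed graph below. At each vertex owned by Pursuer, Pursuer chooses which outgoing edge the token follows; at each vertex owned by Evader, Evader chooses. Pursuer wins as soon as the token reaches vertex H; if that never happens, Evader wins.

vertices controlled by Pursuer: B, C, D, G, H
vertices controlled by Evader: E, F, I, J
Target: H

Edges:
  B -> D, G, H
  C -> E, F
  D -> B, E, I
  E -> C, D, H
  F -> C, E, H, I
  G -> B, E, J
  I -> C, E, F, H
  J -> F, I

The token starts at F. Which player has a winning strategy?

Evader

A0 = {H}
A1: add {B} — B (Pursuer) has B→H.
A2: add {D, G} — D (Pursuer) has D→B; G (Pursuer) has G→B.
A3 = A2; e.g. C (Pursuer) has no edge into A2. Fixed point.
F never enters the attractor, so Evader can avoid the target forever.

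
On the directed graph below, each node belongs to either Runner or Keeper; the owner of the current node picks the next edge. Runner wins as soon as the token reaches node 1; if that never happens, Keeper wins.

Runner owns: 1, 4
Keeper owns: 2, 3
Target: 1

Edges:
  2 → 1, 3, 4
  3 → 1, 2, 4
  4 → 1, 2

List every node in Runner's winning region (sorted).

1, 4

A0 = {1}
A1: add {4} — 4 (Runner) has 4→1.
A2 = A1; e.g. 2 (Keeper) can still go to 3. Fixed point.
Runner's winning region = {1, 4}.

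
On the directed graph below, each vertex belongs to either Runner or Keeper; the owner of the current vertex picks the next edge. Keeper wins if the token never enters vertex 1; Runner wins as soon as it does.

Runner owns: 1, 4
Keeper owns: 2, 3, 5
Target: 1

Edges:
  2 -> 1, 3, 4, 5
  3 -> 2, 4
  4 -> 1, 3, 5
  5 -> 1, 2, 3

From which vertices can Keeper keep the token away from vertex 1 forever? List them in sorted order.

2, 3, 5

A0 = {1}
A1: add {4} — 4 (Runner) has 4→1.
A2 = A1; e.g. 2 (Keeper) can still go to 3. Fixed point.
Runner's attractor = {1, 4}; Keeper avoids the target exactly from the complement.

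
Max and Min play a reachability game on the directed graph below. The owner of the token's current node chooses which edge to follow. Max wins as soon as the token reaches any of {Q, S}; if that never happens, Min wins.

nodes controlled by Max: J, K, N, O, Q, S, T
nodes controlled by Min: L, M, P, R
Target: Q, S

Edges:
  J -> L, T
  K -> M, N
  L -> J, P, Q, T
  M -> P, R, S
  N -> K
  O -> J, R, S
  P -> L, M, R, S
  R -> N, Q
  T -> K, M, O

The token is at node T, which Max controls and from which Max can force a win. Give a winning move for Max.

A0 = {Q, S}
A1: add {O} — O (Max) has O→S.
A2: add {T} — T (Max) has T→O.
A3: add {J} — J (Max) has J→T.
A4 = A3; e.g. K (Max) has no edge into A3. Fixed point.
From T, successor O is in the attractor (rank 1); the other successors K, M are not.

O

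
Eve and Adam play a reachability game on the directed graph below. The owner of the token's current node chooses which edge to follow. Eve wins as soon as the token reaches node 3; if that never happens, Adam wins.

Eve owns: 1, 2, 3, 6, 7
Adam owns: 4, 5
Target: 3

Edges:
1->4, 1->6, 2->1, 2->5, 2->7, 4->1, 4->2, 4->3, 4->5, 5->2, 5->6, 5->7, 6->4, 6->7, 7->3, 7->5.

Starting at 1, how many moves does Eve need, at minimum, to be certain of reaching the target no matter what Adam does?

A0 = {3}
A1: add {7} — 7 (Eve) has 7→3.
A2: add {2, 6} — 2 (Eve) has 2→7; 6 (Eve) has 6→7.
A3: add {1, 5} — 1 (Eve) has 1→6; 5 (Adam): all of {2, 6, 7} already in.
1 enters the attractor at level 3, so Eve can force the target in 3 moves from there.

3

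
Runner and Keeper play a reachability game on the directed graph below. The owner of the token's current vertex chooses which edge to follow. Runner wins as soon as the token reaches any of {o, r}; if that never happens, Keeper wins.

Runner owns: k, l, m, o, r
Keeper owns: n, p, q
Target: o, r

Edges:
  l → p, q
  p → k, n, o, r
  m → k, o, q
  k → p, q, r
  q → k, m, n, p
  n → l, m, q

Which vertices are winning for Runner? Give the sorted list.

A0 = {o, r}
A1: add {k, m} — k (Runner) has k→r; m (Runner) has m→o.
A2 = A1; e.g. l (Runner) has no edge into A1. Fixed point.
Runner's winning region = {k, m, o, r}.

k, m, o, r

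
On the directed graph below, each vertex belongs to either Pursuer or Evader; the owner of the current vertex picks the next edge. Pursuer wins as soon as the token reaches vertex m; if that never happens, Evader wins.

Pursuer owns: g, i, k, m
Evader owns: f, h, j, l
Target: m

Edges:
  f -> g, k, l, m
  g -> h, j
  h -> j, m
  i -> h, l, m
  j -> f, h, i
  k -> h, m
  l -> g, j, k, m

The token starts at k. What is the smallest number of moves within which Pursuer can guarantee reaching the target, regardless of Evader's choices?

A0 = {m}
A1: add {i, k} — i (Pursuer) has i→m; k (Pursuer) has k→m.
A2 = A1; e.g. f (Evader) can still go to g. Fixed point.
k enters the attractor at level 1, so Pursuer can force the target in 1 move from there.

1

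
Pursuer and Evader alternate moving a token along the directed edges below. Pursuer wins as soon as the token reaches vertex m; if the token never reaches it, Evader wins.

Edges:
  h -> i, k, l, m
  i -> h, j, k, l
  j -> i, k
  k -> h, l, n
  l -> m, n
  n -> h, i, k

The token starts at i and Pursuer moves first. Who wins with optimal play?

Track states (vertex, player-to-move).
A0 = {(m,Pursuer), (m,Evader)}
A1: add {(h,Pursuer), (l,Pursuer)}.
A2 = A1; e.g. (h,Evader) stays out. (i,Pursuer) never enters ⇒ Evader avoids the target.

Evader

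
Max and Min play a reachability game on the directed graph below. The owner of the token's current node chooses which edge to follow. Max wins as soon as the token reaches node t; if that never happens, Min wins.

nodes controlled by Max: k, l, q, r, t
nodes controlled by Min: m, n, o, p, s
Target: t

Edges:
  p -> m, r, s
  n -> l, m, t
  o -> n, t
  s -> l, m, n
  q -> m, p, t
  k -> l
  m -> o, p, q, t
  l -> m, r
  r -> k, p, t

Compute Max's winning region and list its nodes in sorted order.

A0 = {t}
A1: add {q, r} — q (Max) has q→t; r (Max) has r→t.
A2: add {l} — l (Max) has l→r.
A3: add {k} — k (Max) has k→l.
A4 = A3; e.g. m (Min) can still go to o. Fixed point.
Max's winning region = {k, l, q, r, t}.

k, l, q, r, t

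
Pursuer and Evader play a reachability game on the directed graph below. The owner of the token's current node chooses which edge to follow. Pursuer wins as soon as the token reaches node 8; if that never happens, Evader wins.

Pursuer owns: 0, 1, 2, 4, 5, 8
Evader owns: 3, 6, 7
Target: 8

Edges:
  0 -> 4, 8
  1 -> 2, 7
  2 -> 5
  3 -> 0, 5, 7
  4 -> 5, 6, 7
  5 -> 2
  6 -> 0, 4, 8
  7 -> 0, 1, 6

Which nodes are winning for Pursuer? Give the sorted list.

0, 8

A0 = {8}
A1: add {0} — 0 (Pursuer) has 0→8.
A2 = A1; e.g. 1 (Pursuer) has no edge into A1. Fixed point.
Pursuer's winning region = {0, 8}.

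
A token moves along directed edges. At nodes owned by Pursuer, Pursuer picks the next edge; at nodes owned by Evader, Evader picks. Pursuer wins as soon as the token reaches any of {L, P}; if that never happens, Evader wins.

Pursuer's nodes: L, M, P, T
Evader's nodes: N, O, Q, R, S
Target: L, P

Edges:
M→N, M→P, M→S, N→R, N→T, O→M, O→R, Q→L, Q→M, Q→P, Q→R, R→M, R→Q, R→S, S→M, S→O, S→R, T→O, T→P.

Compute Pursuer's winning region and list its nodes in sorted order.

A0 = {L, P}
A1: add {M, T} — M (Pursuer) has M→P; T (Pursuer) has T→P.
A2 = A1; e.g. N (Evader) can still go to R. Fixed point.
Pursuer's winning region = {L, M, P, T}.

L, M, P, T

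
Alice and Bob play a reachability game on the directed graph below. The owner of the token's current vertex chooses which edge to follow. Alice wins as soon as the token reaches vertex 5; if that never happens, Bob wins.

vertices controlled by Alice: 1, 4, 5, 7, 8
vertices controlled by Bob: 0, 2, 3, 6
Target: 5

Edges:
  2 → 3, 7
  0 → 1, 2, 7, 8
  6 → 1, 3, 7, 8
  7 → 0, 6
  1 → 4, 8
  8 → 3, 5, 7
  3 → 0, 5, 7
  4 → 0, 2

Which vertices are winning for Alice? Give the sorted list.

A0 = {5}
A1: add {8} — 8 (Alice) has 8→5.
A2: add {1} — 1 (Alice) has 1→8.
A3 = A2; e.g. 0 (Bob) can still go to 2. Fixed point.
Alice's winning region = {1, 5, 8}.

1, 5, 8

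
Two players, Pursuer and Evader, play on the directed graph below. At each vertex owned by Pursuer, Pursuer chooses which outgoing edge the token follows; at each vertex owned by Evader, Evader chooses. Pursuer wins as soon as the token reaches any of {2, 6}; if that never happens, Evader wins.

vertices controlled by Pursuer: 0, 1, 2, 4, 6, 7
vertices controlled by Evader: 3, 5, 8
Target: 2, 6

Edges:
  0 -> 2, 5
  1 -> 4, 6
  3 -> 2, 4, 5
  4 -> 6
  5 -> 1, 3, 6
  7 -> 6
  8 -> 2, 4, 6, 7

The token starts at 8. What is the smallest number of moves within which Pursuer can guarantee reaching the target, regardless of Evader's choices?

2

A0 = {2, 6}
A1: add {0, 1, 4, 7} — 0 (Pursuer) has 0→2; 1 (Pursuer) has 1→6; 4 (Pursuer) has 4→6; 7 (Pursuer) has 7→6.
A2: add {8} — 8 (Evader): all of {2, 4, 6, 7} already in.
A3 = A2; e.g. 3 (Evader) can still go to 5. Fixed point.
8 enters the attractor at level 2, so Pursuer can force the target in 2 moves from there.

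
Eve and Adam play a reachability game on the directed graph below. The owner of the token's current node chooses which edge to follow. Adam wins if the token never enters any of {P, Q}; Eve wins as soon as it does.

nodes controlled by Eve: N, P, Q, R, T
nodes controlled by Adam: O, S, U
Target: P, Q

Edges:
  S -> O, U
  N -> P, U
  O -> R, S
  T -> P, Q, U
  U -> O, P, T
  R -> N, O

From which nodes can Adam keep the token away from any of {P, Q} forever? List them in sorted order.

O, S, U

A0 = {P, Q}
A1: add {N, T} — N (Eve) has N→P; T (Eve) has T→P.
A2: add {R} — R (Eve) has R→N.
A3 = A2; e.g. O (Adam) can still go to S. Fixed point.
Eve's attractor = {N, P, Q, R, T}; Adam avoids the target exactly from the complement.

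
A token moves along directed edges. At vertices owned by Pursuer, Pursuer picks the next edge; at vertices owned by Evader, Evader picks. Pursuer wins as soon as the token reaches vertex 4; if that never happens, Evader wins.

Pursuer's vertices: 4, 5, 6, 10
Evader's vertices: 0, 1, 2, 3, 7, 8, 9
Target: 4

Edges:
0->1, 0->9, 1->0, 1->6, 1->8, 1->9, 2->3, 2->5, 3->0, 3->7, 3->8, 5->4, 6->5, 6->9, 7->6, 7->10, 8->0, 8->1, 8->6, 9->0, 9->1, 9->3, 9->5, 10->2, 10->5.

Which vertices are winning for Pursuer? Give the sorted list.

4, 5, 6, 7, 10

A0 = {4}
A1: add {5} — 5 (Pursuer) has 5→4.
A2: add {6, 10} — 6 (Pursuer) has 6→5; 10 (Pursuer) has 10→5.
A3: add {7} — 7 (Evader): all of {6, 10} already in.
A4 = A3; e.g. 0 (Evader) can still go to 1. Fixed point.
Pursuer's winning region = {4, 5, 6, 7, 10}.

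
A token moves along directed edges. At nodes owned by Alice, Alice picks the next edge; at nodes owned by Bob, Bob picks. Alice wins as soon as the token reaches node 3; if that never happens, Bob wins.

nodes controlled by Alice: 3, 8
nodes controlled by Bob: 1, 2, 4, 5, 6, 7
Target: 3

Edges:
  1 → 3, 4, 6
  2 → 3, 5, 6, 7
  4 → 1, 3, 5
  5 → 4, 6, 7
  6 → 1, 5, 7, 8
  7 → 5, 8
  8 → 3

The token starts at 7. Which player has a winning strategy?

A0 = {3}
A1: add {8} — 8 (Alice) has 8→3.
A2 = A1; e.g. 1 (Bob) can still go to 4. Fixed point.
7 never enters the attractor, so Bob can avoid the target forever.

Bob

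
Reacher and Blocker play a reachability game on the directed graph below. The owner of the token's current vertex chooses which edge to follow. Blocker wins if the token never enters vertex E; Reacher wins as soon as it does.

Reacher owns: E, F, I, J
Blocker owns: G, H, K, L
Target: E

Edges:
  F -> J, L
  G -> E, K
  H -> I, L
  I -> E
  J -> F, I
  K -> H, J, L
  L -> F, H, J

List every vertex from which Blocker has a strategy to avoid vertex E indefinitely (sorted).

A0 = {E}
A1: add {I} — I (Reacher) has I→E.
A2: add {J} — J (Reacher) has J→I.
A3: add {F} — F (Reacher) has F→J.
A4 = A3; e.g. G (Blocker) can still go to K. Fixed point.
Reacher's attractor = {E, F, I, J}; Blocker avoids the target exactly from the complement.

G, H, K, L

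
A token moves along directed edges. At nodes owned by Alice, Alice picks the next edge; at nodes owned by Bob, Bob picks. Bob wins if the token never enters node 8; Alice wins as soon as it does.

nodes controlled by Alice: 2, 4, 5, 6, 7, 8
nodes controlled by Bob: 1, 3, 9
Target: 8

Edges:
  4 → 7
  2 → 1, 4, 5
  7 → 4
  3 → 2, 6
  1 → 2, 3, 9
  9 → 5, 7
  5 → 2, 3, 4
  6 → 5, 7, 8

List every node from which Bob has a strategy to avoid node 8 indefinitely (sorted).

A0 = {8}
A1: add {6} — 6 (Alice) has 6→8.
A2 = A1; e.g. 1 (Bob) can still go to 2. Fixed point.
Alice's attractor = {6, 8}; Bob avoids the target exactly from the complement.

1, 2, 3, 4, 5, 7, 9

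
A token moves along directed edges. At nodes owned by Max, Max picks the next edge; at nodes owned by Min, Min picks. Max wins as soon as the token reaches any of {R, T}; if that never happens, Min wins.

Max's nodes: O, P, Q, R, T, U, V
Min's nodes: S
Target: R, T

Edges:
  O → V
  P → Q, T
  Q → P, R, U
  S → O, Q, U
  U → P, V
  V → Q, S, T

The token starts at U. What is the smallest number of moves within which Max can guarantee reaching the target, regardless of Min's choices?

2

A0 = {R, T}
A1: add {P, Q, V} — P (Max) has P→T; Q (Max) has Q→R; V (Max) has V→T.
A2: add {O, U} — O (Max) has O→V; U (Max) has U→P.
U enters the attractor at level 2, so Max can force the target in 2 moves from there.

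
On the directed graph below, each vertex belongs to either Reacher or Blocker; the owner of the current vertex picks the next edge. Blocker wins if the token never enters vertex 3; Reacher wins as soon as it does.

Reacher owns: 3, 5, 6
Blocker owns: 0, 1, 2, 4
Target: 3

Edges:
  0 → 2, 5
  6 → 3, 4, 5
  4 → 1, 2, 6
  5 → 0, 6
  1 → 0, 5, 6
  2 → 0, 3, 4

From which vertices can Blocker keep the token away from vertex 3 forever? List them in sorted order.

A0 = {3}
A1: add {6} — 6 (Reacher) has 6→3.
A2: add {5} — 5 (Reacher) has 5→6.
A3 = A2; e.g. 0 (Blocker) can still go to 2. Fixed point.
Reacher's attractor = {3, 5, 6}; Blocker avoids the target exactly from the complement.

0, 1, 2, 4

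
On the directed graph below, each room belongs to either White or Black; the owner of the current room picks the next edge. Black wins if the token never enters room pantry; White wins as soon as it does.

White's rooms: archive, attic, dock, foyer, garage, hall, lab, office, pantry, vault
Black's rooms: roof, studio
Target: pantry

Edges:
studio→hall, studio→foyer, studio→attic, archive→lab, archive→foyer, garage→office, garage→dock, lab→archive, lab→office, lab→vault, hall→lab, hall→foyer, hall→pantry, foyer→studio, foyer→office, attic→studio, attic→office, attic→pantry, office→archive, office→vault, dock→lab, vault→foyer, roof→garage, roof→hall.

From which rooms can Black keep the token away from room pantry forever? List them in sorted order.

archive, dock, foyer, garage, lab, office, roof, studio, vault

A0 = {pantry}
A1: add {attic, hall} — hall (White) has hall→pantry; attic (White) has attic→pantry.
A2 = A1; e.g. studio (Black) can still go to foyer. Fixed point.
White's attractor = {attic, hall, pantry}; Black avoids the target exactly from the complement.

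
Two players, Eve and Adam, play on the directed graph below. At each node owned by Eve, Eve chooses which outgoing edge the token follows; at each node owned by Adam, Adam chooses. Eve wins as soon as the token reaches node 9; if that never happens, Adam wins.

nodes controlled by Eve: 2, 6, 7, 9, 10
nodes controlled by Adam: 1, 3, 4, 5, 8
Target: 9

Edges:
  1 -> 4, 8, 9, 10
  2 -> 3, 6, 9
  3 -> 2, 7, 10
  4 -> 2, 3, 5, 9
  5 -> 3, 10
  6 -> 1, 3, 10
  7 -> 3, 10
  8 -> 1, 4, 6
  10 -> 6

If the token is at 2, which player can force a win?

A0 = {9}
A1: add {2} — 2 (Eve) has 2→9.
A2 = A1; e.g. 1 (Adam) can still go to 4. Fixed point.
2 ∈ A1, so Eve can force the target.

Eve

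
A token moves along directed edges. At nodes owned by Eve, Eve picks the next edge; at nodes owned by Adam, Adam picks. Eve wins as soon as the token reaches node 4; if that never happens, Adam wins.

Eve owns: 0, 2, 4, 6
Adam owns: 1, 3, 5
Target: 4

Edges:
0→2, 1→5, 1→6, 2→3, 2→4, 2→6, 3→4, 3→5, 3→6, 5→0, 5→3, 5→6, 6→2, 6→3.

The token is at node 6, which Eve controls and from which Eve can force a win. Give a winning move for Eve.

2

A0 = {4}
A1: add {2} — 2 (Eve) has 2→4.
A2: add {0, 6} — 0 (Eve) has 0→2; 6 (Eve) has 6→2.
A3 = A2; e.g. 1 (Adam) can still go to 5. Fixed point.
From 6, successor 2 is in the attractor (rank 1); the other successor 3 is not.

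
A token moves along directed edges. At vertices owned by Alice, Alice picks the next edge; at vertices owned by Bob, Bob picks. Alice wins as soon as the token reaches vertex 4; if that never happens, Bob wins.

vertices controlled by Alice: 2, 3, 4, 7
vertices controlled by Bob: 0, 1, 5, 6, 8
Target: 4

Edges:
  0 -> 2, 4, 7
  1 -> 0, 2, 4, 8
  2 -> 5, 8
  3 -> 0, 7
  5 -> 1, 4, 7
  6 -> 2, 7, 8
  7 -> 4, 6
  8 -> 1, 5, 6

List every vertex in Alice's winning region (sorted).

3, 4, 7

A0 = {4}
A1: add {7} — 7 (Alice) has 7→4.
A2: add {3} — 3 (Alice) has 3→7.
A3 = A2; e.g. 0 (Bob) can still go to 2. Fixed point.
Alice's winning region = {3, 4, 7}.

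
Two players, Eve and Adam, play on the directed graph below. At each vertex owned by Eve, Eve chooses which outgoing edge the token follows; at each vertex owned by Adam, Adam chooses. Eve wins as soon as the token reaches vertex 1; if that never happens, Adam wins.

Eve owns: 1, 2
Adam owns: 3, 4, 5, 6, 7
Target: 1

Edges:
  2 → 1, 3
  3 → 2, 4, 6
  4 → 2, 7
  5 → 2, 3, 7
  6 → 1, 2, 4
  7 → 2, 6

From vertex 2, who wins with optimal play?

Eve

A0 = {1}
A1: add {2} — 2 (Eve) has 2→1.
A2 = A1; e.g. 3 (Adam) can still go to 4. Fixed point.
2 ∈ A1, so Eve can force the target.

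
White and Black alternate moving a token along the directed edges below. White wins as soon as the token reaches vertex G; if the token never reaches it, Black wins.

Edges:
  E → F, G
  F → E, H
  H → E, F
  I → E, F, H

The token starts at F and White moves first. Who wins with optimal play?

Track states (vertex, player-to-move).
A0 = {(G,White), (G,Black)}
A1: add {(E,White)}.
A2 = A1; e.g. (E,Black) stays out. (F,White) never enters ⇒ Black avoids the target.

Black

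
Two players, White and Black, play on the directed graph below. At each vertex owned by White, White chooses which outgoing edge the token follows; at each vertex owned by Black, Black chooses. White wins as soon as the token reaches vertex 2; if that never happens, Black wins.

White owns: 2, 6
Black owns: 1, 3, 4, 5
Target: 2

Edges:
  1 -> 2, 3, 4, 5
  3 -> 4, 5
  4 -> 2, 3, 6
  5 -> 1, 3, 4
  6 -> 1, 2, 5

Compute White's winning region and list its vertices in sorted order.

2, 6

A0 = {2}
A1: add {6} — 6 (White) has 6→2.
A2 = A1; e.g. 1 (Black) can still go to 3. Fixed point.
White's winning region = {2, 6}.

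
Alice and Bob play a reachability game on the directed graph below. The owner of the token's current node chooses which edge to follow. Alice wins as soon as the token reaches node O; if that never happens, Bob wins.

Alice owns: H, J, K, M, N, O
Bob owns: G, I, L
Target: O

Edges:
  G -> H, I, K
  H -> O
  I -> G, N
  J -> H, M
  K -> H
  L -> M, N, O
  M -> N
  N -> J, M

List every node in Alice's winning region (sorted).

A0 = {O}
A1: add {H} — H (Alice) has H→O.
A2: add {J, K} — J (Alice) has J→H; K (Alice) has K→H.
A3: add {N} — N (Alice) has N→J.
A4: add {M} — M (Alice) has M→N.
A5: add {L} — L (Bob): all of {M, N, O} already in.
A6 = A5; e.g. G (Bob) can still go to I. Fixed point.
Alice's winning region = {H, J, K, L, M, N, O}.

H, J, K, L, M, N, O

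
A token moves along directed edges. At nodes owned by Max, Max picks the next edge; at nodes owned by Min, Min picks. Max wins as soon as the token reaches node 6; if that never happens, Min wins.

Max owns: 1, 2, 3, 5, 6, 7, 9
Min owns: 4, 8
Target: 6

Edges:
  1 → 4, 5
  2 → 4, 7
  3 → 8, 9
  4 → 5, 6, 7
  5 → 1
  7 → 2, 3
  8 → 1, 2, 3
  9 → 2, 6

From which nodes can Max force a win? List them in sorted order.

2, 3, 6, 7, 9

A0 = {6}
A1: add {9} — 9 (Max) has 9→6.
A2: add {3} — 3 (Max) has 3→9.
A3: add {7} — 7 (Max) has 7→3.
A4: add {2} — 2 (Max) has 2→7.
A5 = A4; e.g. 1 (Max) has no edge into A4. Fixed point.
Max's winning region = {2, 3, 6, 7, 9}.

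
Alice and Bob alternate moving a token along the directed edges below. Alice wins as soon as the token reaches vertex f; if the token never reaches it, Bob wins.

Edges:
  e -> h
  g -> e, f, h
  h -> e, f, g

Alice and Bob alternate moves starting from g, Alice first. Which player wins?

Alice

Track states (vertex, player-to-move).
A0 = {(f,Alice), (f,Bob)}
A1: add {(g,Alice), (h,Alice)}.
(g,Alice) ∈ A1 ⇒ Alice forces the target.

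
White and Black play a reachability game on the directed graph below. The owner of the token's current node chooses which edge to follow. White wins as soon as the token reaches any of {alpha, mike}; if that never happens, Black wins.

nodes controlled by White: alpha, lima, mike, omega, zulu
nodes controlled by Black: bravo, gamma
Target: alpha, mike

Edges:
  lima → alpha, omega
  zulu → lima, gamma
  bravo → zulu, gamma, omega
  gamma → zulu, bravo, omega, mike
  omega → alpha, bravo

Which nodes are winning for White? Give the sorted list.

alpha, lima, mike, omega, zulu

A0 = {alpha, mike}
A1: add {lima, omega} — lima (White) has lima→alpha; omega (White) has omega→alpha.
A2: add {zulu} — zulu (White) has zulu→lima.
A3 = A2; e.g. bravo (Black) can still go to gamma. Fixed point.
White's winning region = {alpha, lima, mike, omega, zulu}.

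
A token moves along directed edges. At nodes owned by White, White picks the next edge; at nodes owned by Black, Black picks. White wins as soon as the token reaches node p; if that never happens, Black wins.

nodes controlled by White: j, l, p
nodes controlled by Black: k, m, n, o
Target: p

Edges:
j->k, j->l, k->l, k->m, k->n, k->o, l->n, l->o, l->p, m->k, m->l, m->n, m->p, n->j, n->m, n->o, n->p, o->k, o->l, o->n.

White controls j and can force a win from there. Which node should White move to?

A0 = {p}
A1: add {l} — l (White) has l→p.
A2: add {j} — j (White) has j→l.
A3 = A2; e.g. k (Black) can still go to m. Fixed point.
From j, successor l is in the attractor (rank 1); the other successor k is not.

l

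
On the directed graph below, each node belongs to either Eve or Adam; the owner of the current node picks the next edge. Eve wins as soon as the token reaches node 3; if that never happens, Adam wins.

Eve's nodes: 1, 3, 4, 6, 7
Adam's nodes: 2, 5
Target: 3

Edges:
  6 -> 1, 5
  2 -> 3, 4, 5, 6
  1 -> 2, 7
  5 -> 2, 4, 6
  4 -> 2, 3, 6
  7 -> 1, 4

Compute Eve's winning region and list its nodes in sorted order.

A0 = {3}
A1: add {4} — 4 (Eve) has 4→3.
A2: add {7} — 7 (Eve) has 7→4.
A3: add {1} — 1 (Eve) has 1→7.
A4: add {6} — 6 (Eve) has 6→1.
A5 = A4; e.g. 2 (Adam) can still go to 5. Fixed point.
Eve's winning region = {1, 3, 4, 6, 7}.

1, 3, 4, 6, 7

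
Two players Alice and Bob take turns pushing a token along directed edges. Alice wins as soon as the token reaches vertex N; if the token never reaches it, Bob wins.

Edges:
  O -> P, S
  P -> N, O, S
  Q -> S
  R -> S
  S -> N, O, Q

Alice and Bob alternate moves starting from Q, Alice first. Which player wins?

Bob

Track states (vertex, player-to-move).
A0 = {(N,Alice), (N,Bob)}
A1: add {(P,Alice), (S,Alice)}.
A2: add {(O,Bob), (Q,Bob), (R,Bob)}.
A3 = A2; e.g. (O,Alice) stays out. (Q,Alice) never enters ⇒ Bob avoids the target.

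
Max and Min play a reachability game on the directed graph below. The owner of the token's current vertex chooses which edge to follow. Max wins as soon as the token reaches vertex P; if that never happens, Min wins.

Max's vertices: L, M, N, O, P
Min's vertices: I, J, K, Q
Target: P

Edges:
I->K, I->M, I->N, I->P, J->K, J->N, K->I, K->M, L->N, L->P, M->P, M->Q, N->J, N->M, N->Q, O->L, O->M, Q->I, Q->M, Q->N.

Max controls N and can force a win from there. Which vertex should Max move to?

M

A0 = {P}
A1: add {L, M} — L (Max) has L→P; M (Max) has M→P.
A2: add {N, O} — N (Max) has N→M; O (Max) has O→L.
A3 = A2; e.g. I (Min) can still go to K. Fixed point.
From N, successor M is in the attractor (rank 1); the other successors J, Q are not.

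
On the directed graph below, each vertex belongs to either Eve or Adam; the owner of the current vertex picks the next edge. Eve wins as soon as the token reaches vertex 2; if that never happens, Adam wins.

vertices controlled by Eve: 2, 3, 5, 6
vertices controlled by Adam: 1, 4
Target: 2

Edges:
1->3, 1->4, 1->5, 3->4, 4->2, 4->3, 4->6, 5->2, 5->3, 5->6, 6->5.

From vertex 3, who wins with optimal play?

A0 = {2}
A1: add {5} — 5 (Eve) has 5→2.
A2: add {6} — 6 (Eve) has 6→5.
A3 = A2; e.g. 1 (Adam) can still go to 3. Fixed point.
3 never enters the attractor, so Adam can avoid the target forever.

Adam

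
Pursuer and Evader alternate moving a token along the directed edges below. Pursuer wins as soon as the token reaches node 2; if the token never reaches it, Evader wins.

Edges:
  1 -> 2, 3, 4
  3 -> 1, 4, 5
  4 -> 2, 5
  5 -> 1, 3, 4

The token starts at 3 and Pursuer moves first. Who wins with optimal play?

Evader

Track states (vertex, player-to-move).
A0 = {(2,Pursuer), (2,Evader)}
A1: add {(1,Pursuer), (4,Pursuer)}.
A2 = A1; e.g. (1,Evader) stays out. (3,Pursuer) never enters ⇒ Evader avoids the target.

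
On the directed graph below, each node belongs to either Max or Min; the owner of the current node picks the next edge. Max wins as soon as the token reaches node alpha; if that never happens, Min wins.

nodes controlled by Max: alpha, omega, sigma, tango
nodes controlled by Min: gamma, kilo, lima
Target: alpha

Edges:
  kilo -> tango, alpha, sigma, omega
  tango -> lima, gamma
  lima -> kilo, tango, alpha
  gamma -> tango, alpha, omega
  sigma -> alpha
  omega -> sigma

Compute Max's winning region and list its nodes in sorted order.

A0 = {alpha}
A1: add {sigma} — sigma (Max) has sigma→alpha.
A2: add {omega} — omega (Max) has omega→sigma.
A3 = A2; e.g. kilo (Min) can still go to tango. Fixed point.
Max's winning region = {alpha, omega, sigma}.

alpha, omega, sigma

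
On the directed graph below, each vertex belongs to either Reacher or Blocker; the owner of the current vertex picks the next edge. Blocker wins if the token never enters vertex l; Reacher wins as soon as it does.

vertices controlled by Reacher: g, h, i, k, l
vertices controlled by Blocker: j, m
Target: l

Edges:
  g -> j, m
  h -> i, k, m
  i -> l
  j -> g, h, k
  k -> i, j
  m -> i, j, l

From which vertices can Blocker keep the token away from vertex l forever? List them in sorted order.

A0 = {l}
A1: add {i} — i (Reacher) has i→l.
A2: add {h, k} — h (Reacher) has h→i; k (Reacher) has k→i.
A3 = A2; e.g. g (Reacher) has no edge into A2. Fixed point.
Reacher's attractor = {h, i, k, l}; Blocker avoids the target exactly from the complement.

g, j, m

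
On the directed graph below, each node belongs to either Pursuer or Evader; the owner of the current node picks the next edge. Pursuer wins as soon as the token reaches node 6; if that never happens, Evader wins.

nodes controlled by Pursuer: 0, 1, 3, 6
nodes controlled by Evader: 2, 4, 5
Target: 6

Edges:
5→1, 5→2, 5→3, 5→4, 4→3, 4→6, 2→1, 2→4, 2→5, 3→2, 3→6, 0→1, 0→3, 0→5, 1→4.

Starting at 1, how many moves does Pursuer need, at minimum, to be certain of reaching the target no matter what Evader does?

3

A0 = {6}
A1: add {3} — 3 (Pursuer) has 3→6.
A2: add {0, 4} — 0 (Pursuer) has 0→3; 4 (Evader): all of {3, 6} already in.
A3: add {1} — 1 (Pursuer) has 1→4.
A4 = A3; e.g. 2 (Evader) can still go to 5. Fixed point.
1 enters the attractor at level 3, so Pursuer can force the target in 3 moves from there.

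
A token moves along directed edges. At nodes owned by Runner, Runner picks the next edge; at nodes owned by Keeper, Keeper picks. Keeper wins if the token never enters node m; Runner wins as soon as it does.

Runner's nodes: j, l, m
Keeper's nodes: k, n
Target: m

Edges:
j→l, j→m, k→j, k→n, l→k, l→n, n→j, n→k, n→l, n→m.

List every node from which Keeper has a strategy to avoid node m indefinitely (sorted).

k, l, n

A0 = {m}
A1: add {j} — j (Runner) has j→m.
A2 = A1; e.g. k (Keeper) can still go to n. Fixed point.
Runner's attractor = {j, m}; Keeper avoids the target exactly from the complement.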